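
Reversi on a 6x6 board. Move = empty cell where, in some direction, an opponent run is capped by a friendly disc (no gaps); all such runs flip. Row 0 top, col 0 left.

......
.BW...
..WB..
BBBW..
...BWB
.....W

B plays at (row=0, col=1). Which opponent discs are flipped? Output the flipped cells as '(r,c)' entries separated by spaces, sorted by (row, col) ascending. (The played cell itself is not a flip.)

Answer: (1,2)

Derivation:
Dir NW: edge -> no flip
Dir N: edge -> no flip
Dir NE: edge -> no flip
Dir W: first cell '.' (not opp) -> no flip
Dir E: first cell '.' (not opp) -> no flip
Dir SW: first cell '.' (not opp) -> no flip
Dir S: first cell 'B' (not opp) -> no flip
Dir SE: opp run (1,2) capped by B -> flip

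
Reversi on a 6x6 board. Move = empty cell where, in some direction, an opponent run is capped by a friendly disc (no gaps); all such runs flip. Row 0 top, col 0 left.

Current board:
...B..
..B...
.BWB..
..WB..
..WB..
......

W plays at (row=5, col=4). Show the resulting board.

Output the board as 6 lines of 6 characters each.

Answer: ...B..
..B...
.BWB..
..WB..
..WW..
....W.

Derivation:
Place W at (5,4); scan 8 dirs for brackets.
Dir NW: opp run (4,3) capped by W -> flip
Dir N: first cell '.' (not opp) -> no flip
Dir NE: first cell '.' (not opp) -> no flip
Dir W: first cell '.' (not opp) -> no flip
Dir E: first cell '.' (not opp) -> no flip
Dir SW: edge -> no flip
Dir S: edge -> no flip
Dir SE: edge -> no flip
All flips: (4,3)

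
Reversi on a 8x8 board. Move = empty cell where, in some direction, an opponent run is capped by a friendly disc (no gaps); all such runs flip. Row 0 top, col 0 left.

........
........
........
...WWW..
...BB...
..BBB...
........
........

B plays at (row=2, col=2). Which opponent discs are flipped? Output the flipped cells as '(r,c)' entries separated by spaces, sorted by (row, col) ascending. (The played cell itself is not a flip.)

Dir NW: first cell '.' (not opp) -> no flip
Dir N: first cell '.' (not opp) -> no flip
Dir NE: first cell '.' (not opp) -> no flip
Dir W: first cell '.' (not opp) -> no flip
Dir E: first cell '.' (not opp) -> no flip
Dir SW: first cell '.' (not opp) -> no flip
Dir S: first cell '.' (not opp) -> no flip
Dir SE: opp run (3,3) capped by B -> flip

Answer: (3,3)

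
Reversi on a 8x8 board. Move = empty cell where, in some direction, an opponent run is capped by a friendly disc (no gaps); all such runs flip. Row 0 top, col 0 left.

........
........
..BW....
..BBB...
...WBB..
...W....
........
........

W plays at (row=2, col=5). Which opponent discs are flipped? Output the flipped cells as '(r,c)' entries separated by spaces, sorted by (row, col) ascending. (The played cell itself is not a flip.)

Answer: (3,4)

Derivation:
Dir NW: first cell '.' (not opp) -> no flip
Dir N: first cell '.' (not opp) -> no flip
Dir NE: first cell '.' (not opp) -> no flip
Dir W: first cell '.' (not opp) -> no flip
Dir E: first cell '.' (not opp) -> no flip
Dir SW: opp run (3,4) capped by W -> flip
Dir S: first cell '.' (not opp) -> no flip
Dir SE: first cell '.' (not opp) -> no flip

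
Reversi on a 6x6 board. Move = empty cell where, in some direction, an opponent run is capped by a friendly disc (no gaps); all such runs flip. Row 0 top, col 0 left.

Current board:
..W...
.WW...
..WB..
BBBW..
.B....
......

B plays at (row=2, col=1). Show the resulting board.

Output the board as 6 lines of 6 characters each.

Place B at (2,1); scan 8 dirs for brackets.
Dir NW: first cell '.' (not opp) -> no flip
Dir N: opp run (1,1), next='.' -> no flip
Dir NE: opp run (1,2), next='.' -> no flip
Dir W: first cell '.' (not opp) -> no flip
Dir E: opp run (2,2) capped by B -> flip
Dir SW: first cell 'B' (not opp) -> no flip
Dir S: first cell 'B' (not opp) -> no flip
Dir SE: first cell 'B' (not opp) -> no flip
All flips: (2,2)

Answer: ..W...
.WW...
.BBB..
BBBW..
.B....
......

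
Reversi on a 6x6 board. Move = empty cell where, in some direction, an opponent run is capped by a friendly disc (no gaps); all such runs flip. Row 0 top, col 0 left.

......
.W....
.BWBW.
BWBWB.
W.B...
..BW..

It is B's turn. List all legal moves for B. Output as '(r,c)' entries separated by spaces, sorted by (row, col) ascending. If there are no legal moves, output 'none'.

(0,0): no bracket -> illegal
(0,1): flips 1 -> legal
(0,2): no bracket -> illegal
(1,0): no bracket -> illegal
(1,2): flips 1 -> legal
(1,3): no bracket -> illegal
(1,4): flips 1 -> legal
(1,5): flips 2 -> legal
(2,0): flips 1 -> legal
(2,5): flips 1 -> legal
(3,5): no bracket -> illegal
(4,1): flips 1 -> legal
(4,3): flips 1 -> legal
(4,4): no bracket -> illegal
(5,0): flips 1 -> legal
(5,1): no bracket -> illegal
(5,4): flips 1 -> legal

Answer: (0,1) (1,2) (1,4) (1,5) (2,0) (2,5) (4,1) (4,3) (5,0) (5,4)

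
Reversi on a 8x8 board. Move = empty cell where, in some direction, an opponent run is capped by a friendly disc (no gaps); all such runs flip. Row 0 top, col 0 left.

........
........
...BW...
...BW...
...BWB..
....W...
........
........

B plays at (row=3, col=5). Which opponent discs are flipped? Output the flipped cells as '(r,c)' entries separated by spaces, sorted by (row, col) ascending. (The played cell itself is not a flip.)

Answer: (3,4)

Derivation:
Dir NW: opp run (2,4), next='.' -> no flip
Dir N: first cell '.' (not opp) -> no flip
Dir NE: first cell '.' (not opp) -> no flip
Dir W: opp run (3,4) capped by B -> flip
Dir E: first cell '.' (not opp) -> no flip
Dir SW: opp run (4,4), next='.' -> no flip
Dir S: first cell 'B' (not opp) -> no flip
Dir SE: first cell '.' (not opp) -> no flip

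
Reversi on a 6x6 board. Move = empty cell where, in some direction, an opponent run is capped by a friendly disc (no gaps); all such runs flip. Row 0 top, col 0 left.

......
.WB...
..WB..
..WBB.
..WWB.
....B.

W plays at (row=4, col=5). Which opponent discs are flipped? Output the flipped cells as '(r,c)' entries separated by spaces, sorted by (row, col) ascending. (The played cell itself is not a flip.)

Dir NW: opp run (3,4) (2,3) (1,2), next='.' -> no flip
Dir N: first cell '.' (not opp) -> no flip
Dir NE: edge -> no flip
Dir W: opp run (4,4) capped by W -> flip
Dir E: edge -> no flip
Dir SW: opp run (5,4), next=edge -> no flip
Dir S: first cell '.' (not opp) -> no flip
Dir SE: edge -> no flip

Answer: (4,4)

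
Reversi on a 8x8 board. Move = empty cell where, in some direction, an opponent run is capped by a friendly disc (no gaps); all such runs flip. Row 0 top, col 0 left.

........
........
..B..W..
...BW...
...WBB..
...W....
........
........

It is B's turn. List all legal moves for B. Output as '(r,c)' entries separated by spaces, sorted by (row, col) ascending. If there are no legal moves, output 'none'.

(1,4): no bracket -> illegal
(1,5): no bracket -> illegal
(1,6): no bracket -> illegal
(2,3): flips 1 -> legal
(2,4): flips 1 -> legal
(2,6): no bracket -> illegal
(3,2): no bracket -> illegal
(3,5): flips 1 -> legal
(3,6): no bracket -> illegal
(4,2): flips 1 -> legal
(5,2): no bracket -> illegal
(5,4): no bracket -> illegal
(6,2): flips 1 -> legal
(6,3): flips 2 -> legal
(6,4): no bracket -> illegal

Answer: (2,3) (2,4) (3,5) (4,2) (6,2) (6,3)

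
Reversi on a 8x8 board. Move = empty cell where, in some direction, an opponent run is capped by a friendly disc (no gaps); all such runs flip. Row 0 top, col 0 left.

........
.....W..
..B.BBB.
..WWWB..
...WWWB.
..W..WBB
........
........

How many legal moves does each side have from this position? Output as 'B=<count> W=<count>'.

-- B to move --
(0,4): flips 1 -> legal
(0,5): flips 1 -> legal
(0,6): flips 1 -> legal
(1,4): no bracket -> illegal
(1,6): no bracket -> illegal
(2,1): no bracket -> illegal
(2,3): flips 2 -> legal
(3,1): flips 3 -> legal
(3,6): no bracket -> illegal
(4,1): no bracket -> illegal
(4,2): flips 5 -> legal
(5,1): no bracket -> illegal
(5,3): flips 1 -> legal
(5,4): flips 3 -> legal
(6,1): flips 3 -> legal
(6,2): no bracket -> illegal
(6,3): no bracket -> illegal
(6,4): flips 1 -> legal
(6,5): flips 2 -> legal
(6,6): flips 3 -> legal
B mobility = 12
-- W to move --
(1,1): flips 1 -> legal
(1,2): flips 1 -> legal
(1,3): no bracket -> illegal
(1,4): flips 1 -> legal
(1,6): flips 1 -> legal
(1,7): flips 2 -> legal
(2,1): no bracket -> illegal
(2,3): no bracket -> illegal
(2,7): no bracket -> illegal
(3,1): no bracket -> illegal
(3,6): flips 1 -> legal
(3,7): flips 2 -> legal
(4,7): flips 1 -> legal
(6,5): no bracket -> illegal
(6,6): no bracket -> illegal
(6,7): flips 1 -> legal
W mobility = 9

Answer: B=12 W=9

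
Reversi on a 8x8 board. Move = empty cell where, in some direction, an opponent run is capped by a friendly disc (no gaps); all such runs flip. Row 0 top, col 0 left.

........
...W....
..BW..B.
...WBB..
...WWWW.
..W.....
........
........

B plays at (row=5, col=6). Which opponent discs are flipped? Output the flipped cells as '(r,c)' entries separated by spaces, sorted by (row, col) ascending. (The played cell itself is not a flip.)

Answer: (4,5)

Derivation:
Dir NW: opp run (4,5) capped by B -> flip
Dir N: opp run (4,6), next='.' -> no flip
Dir NE: first cell '.' (not opp) -> no flip
Dir W: first cell '.' (not opp) -> no flip
Dir E: first cell '.' (not opp) -> no flip
Dir SW: first cell '.' (not opp) -> no flip
Dir S: first cell '.' (not opp) -> no flip
Dir SE: first cell '.' (not opp) -> no flip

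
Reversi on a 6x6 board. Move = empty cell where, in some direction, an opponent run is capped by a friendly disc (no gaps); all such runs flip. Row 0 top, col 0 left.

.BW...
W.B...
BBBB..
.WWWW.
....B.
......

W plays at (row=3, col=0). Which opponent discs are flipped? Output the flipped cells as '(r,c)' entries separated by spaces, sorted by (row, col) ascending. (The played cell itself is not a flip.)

Answer: (2,0)

Derivation:
Dir NW: edge -> no flip
Dir N: opp run (2,0) capped by W -> flip
Dir NE: opp run (2,1) (1,2), next='.' -> no flip
Dir W: edge -> no flip
Dir E: first cell 'W' (not opp) -> no flip
Dir SW: edge -> no flip
Dir S: first cell '.' (not opp) -> no flip
Dir SE: first cell '.' (not opp) -> no flip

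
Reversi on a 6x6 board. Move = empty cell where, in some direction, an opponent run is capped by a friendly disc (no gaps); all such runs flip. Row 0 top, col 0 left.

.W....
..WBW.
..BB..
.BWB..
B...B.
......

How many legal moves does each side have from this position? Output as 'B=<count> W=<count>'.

Answer: B=6 W=2

Derivation:
-- B to move --
(0,0): no bracket -> illegal
(0,2): flips 1 -> legal
(0,3): no bracket -> illegal
(0,4): no bracket -> illegal
(0,5): flips 1 -> legal
(1,0): no bracket -> illegal
(1,1): flips 1 -> legal
(1,5): flips 1 -> legal
(2,1): no bracket -> illegal
(2,4): no bracket -> illegal
(2,5): no bracket -> illegal
(4,1): flips 1 -> legal
(4,2): flips 1 -> legal
(4,3): no bracket -> illegal
B mobility = 6
-- W to move --
(0,2): no bracket -> illegal
(0,3): no bracket -> illegal
(0,4): no bracket -> illegal
(1,1): no bracket -> illegal
(2,0): no bracket -> illegal
(2,1): no bracket -> illegal
(2,4): no bracket -> illegal
(3,0): flips 1 -> legal
(3,4): flips 2 -> legal
(3,5): no bracket -> illegal
(4,1): no bracket -> illegal
(4,2): no bracket -> illegal
(4,3): no bracket -> illegal
(4,5): no bracket -> illegal
(5,0): no bracket -> illegal
(5,1): no bracket -> illegal
(5,3): no bracket -> illegal
(5,4): no bracket -> illegal
(5,5): no bracket -> illegal
W mobility = 2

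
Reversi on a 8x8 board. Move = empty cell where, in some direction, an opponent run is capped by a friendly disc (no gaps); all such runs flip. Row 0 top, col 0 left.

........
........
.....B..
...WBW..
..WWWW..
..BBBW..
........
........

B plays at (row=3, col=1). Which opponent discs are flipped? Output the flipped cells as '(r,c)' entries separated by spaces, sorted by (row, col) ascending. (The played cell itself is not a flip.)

Dir NW: first cell '.' (not opp) -> no flip
Dir N: first cell '.' (not opp) -> no flip
Dir NE: first cell '.' (not opp) -> no flip
Dir W: first cell '.' (not opp) -> no flip
Dir E: first cell '.' (not opp) -> no flip
Dir SW: first cell '.' (not opp) -> no flip
Dir S: first cell '.' (not opp) -> no flip
Dir SE: opp run (4,2) capped by B -> flip

Answer: (4,2)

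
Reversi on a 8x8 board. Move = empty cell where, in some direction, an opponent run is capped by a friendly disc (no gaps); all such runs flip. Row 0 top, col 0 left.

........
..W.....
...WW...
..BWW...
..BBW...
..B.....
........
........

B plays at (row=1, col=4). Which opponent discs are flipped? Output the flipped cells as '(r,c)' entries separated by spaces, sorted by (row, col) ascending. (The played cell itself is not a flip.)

Dir NW: first cell '.' (not opp) -> no flip
Dir N: first cell '.' (not opp) -> no flip
Dir NE: first cell '.' (not opp) -> no flip
Dir W: first cell '.' (not opp) -> no flip
Dir E: first cell '.' (not opp) -> no flip
Dir SW: opp run (2,3) capped by B -> flip
Dir S: opp run (2,4) (3,4) (4,4), next='.' -> no flip
Dir SE: first cell '.' (not opp) -> no flip

Answer: (2,3)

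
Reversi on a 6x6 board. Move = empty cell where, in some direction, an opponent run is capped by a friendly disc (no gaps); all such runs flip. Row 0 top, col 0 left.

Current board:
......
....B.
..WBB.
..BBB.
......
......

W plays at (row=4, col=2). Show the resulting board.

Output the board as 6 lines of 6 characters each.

Place W at (4,2); scan 8 dirs for brackets.
Dir NW: first cell '.' (not opp) -> no flip
Dir N: opp run (3,2) capped by W -> flip
Dir NE: opp run (3,3) (2,4), next='.' -> no flip
Dir W: first cell '.' (not opp) -> no flip
Dir E: first cell '.' (not opp) -> no flip
Dir SW: first cell '.' (not opp) -> no flip
Dir S: first cell '.' (not opp) -> no flip
Dir SE: first cell '.' (not opp) -> no flip
All flips: (3,2)

Answer: ......
....B.
..WBB.
..WBB.
..W...
......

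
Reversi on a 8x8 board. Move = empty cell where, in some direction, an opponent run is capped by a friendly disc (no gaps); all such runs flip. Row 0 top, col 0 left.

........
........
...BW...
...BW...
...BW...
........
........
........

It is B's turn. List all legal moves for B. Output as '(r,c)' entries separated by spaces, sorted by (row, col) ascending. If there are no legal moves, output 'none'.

Answer: (1,5) (2,5) (3,5) (4,5) (5,5)

Derivation:
(1,3): no bracket -> illegal
(1,4): no bracket -> illegal
(1,5): flips 1 -> legal
(2,5): flips 2 -> legal
(3,5): flips 1 -> legal
(4,5): flips 2 -> legal
(5,3): no bracket -> illegal
(5,4): no bracket -> illegal
(5,5): flips 1 -> legal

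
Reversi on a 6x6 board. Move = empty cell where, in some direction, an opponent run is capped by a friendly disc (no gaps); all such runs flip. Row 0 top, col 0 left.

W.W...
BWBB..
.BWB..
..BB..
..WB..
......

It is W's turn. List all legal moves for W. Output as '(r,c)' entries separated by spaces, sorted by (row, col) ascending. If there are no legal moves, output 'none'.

Answer: (0,4) (1,4) (2,0) (2,4) (3,1) (4,4)

Derivation:
(0,1): no bracket -> illegal
(0,3): no bracket -> illegal
(0,4): flips 1 -> legal
(1,4): flips 2 -> legal
(2,0): flips 2 -> legal
(2,4): flips 3 -> legal
(3,0): no bracket -> illegal
(3,1): flips 1 -> legal
(3,4): no bracket -> illegal
(4,1): no bracket -> illegal
(4,4): flips 2 -> legal
(5,2): no bracket -> illegal
(5,3): no bracket -> illegal
(5,4): no bracket -> illegal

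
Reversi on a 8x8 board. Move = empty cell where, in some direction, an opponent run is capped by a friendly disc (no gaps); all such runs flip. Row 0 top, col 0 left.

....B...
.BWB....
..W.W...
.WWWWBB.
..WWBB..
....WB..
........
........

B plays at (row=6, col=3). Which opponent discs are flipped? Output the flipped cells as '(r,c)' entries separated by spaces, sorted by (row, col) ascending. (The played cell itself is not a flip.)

Answer: (5,4)

Derivation:
Dir NW: first cell '.' (not opp) -> no flip
Dir N: first cell '.' (not opp) -> no flip
Dir NE: opp run (5,4) capped by B -> flip
Dir W: first cell '.' (not opp) -> no flip
Dir E: first cell '.' (not opp) -> no flip
Dir SW: first cell '.' (not opp) -> no flip
Dir S: first cell '.' (not opp) -> no flip
Dir SE: first cell '.' (not opp) -> no flip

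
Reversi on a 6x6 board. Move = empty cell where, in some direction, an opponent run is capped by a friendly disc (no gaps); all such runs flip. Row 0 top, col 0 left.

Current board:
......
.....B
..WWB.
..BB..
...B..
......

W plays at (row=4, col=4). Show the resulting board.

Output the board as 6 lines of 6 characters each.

Answer: ......
.....B
..WWB.
..BW..
...BW.
......

Derivation:
Place W at (4,4); scan 8 dirs for brackets.
Dir NW: opp run (3,3) capped by W -> flip
Dir N: first cell '.' (not opp) -> no flip
Dir NE: first cell '.' (not opp) -> no flip
Dir W: opp run (4,3), next='.' -> no flip
Dir E: first cell '.' (not opp) -> no flip
Dir SW: first cell '.' (not opp) -> no flip
Dir S: first cell '.' (not opp) -> no flip
Dir SE: first cell '.' (not opp) -> no flip
All flips: (3,3)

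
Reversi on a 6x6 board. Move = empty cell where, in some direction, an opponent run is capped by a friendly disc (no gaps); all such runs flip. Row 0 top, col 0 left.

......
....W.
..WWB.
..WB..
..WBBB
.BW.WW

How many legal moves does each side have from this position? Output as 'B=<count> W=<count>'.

-- B to move --
(0,3): no bracket -> illegal
(0,4): flips 1 -> legal
(0,5): no bracket -> illegal
(1,1): flips 1 -> legal
(1,2): no bracket -> illegal
(1,3): flips 1 -> legal
(1,5): no bracket -> illegal
(2,1): flips 3 -> legal
(2,5): no bracket -> illegal
(3,1): flips 1 -> legal
(3,4): no bracket -> illegal
(4,1): flips 1 -> legal
(5,3): flips 1 -> legal
B mobility = 7
-- W to move --
(1,3): no bracket -> illegal
(1,5): flips 2 -> legal
(2,5): flips 1 -> legal
(3,4): flips 4 -> legal
(3,5): flips 1 -> legal
(4,0): no bracket -> illegal
(4,1): no bracket -> illegal
(5,0): flips 1 -> legal
(5,3): flips 2 -> legal
W mobility = 6

Answer: B=7 W=6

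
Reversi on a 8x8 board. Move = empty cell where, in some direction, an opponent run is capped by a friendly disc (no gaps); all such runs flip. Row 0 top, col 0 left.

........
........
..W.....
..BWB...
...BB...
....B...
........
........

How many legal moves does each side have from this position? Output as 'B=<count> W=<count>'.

Answer: B=3 W=5

Derivation:
-- B to move --
(1,1): flips 2 -> legal
(1,2): flips 1 -> legal
(1,3): no bracket -> illegal
(2,1): no bracket -> illegal
(2,3): flips 1 -> legal
(2,4): no bracket -> illegal
(3,1): no bracket -> illegal
(4,2): no bracket -> illegal
B mobility = 3
-- W to move --
(2,1): no bracket -> illegal
(2,3): no bracket -> illegal
(2,4): no bracket -> illegal
(2,5): no bracket -> illegal
(3,1): flips 1 -> legal
(3,5): flips 1 -> legal
(4,1): no bracket -> illegal
(4,2): flips 1 -> legal
(4,5): no bracket -> illegal
(5,2): no bracket -> illegal
(5,3): flips 1 -> legal
(5,5): flips 1 -> legal
(6,3): no bracket -> illegal
(6,4): no bracket -> illegal
(6,5): no bracket -> illegal
W mobility = 5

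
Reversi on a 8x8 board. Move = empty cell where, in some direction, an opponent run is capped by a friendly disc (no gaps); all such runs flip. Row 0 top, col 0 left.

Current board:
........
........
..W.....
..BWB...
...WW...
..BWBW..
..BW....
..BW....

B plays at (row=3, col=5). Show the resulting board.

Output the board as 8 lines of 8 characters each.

Answer: ........
........
..W.....
..BWBB..
...WB...
..BBBW..
..BW....
..BW....

Derivation:
Place B at (3,5); scan 8 dirs for brackets.
Dir NW: first cell '.' (not opp) -> no flip
Dir N: first cell '.' (not opp) -> no flip
Dir NE: first cell '.' (not opp) -> no flip
Dir W: first cell 'B' (not opp) -> no flip
Dir E: first cell '.' (not opp) -> no flip
Dir SW: opp run (4,4) (5,3) capped by B -> flip
Dir S: first cell '.' (not opp) -> no flip
Dir SE: first cell '.' (not opp) -> no flip
All flips: (4,4) (5,3)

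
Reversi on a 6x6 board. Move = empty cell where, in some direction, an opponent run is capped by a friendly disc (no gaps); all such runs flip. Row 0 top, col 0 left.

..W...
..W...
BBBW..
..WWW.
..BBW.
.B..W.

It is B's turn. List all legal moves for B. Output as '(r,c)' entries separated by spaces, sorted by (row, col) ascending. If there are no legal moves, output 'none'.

(0,1): no bracket -> illegal
(0,3): flips 1 -> legal
(1,1): no bracket -> illegal
(1,3): flips 2 -> legal
(1,4): no bracket -> illegal
(2,4): flips 2 -> legal
(2,5): flips 1 -> legal
(3,1): no bracket -> illegal
(3,5): no bracket -> illegal
(4,1): no bracket -> illegal
(4,5): flips 1 -> legal
(5,3): no bracket -> illegal
(5,5): flips 2 -> legal

Answer: (0,3) (1,3) (2,4) (2,5) (4,5) (5,5)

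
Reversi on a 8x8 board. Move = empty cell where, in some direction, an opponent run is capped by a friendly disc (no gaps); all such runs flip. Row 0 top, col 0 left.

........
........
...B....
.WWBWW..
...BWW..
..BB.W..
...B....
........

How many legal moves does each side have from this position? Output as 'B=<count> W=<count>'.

Answer: B=9 W=7

Derivation:
-- B to move --
(2,0): no bracket -> illegal
(2,1): flips 1 -> legal
(2,2): no bracket -> illegal
(2,4): no bracket -> illegal
(2,5): flips 1 -> legal
(2,6): flips 2 -> legal
(3,0): flips 2 -> legal
(3,6): flips 2 -> legal
(4,0): no bracket -> illegal
(4,1): flips 1 -> legal
(4,2): no bracket -> illegal
(4,6): flips 2 -> legal
(5,4): no bracket -> illegal
(5,6): flips 2 -> legal
(6,4): no bracket -> illegal
(6,5): no bracket -> illegal
(6,6): flips 2 -> legal
B mobility = 9
-- W to move --
(1,2): flips 1 -> legal
(1,3): no bracket -> illegal
(1,4): flips 1 -> legal
(2,2): flips 1 -> legal
(2,4): no bracket -> illegal
(4,1): no bracket -> illegal
(4,2): flips 1 -> legal
(5,1): no bracket -> illegal
(5,4): flips 1 -> legal
(6,1): flips 2 -> legal
(6,2): flips 1 -> legal
(6,4): no bracket -> illegal
(7,2): no bracket -> illegal
(7,3): no bracket -> illegal
(7,4): no bracket -> illegal
W mobility = 7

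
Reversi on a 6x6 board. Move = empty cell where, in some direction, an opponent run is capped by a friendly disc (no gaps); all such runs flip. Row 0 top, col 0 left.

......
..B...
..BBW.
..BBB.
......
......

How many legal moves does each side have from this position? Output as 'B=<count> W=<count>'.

-- B to move --
(1,3): no bracket -> illegal
(1,4): flips 1 -> legal
(1,5): flips 1 -> legal
(2,5): flips 1 -> legal
(3,5): no bracket -> illegal
B mobility = 3
-- W to move --
(0,1): no bracket -> illegal
(0,2): no bracket -> illegal
(0,3): no bracket -> illegal
(1,1): no bracket -> illegal
(1,3): no bracket -> illegal
(1,4): no bracket -> illegal
(2,1): flips 2 -> legal
(2,5): no bracket -> illegal
(3,1): no bracket -> illegal
(3,5): no bracket -> illegal
(4,1): no bracket -> illegal
(4,2): flips 1 -> legal
(4,3): no bracket -> illegal
(4,4): flips 1 -> legal
(4,5): no bracket -> illegal
W mobility = 3

Answer: B=3 W=3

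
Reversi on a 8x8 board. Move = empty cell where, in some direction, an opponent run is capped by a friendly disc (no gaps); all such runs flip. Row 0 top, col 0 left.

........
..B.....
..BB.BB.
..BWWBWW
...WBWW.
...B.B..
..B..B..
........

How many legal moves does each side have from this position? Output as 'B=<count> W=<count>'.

Answer: B=7 W=14

Derivation:
-- B to move --
(2,4): flips 1 -> legal
(2,7): no bracket -> illegal
(4,2): flips 1 -> legal
(4,7): flips 3 -> legal
(5,2): flips 2 -> legal
(5,4): flips 1 -> legal
(5,6): flips 4 -> legal
(5,7): flips 1 -> legal
B mobility = 7
-- W to move --
(0,1): flips 2 -> legal
(0,2): no bracket -> illegal
(0,3): no bracket -> illegal
(1,1): flips 1 -> legal
(1,3): flips 1 -> legal
(1,4): flips 1 -> legal
(1,5): flips 3 -> legal
(1,6): flips 2 -> legal
(1,7): no bracket -> illegal
(2,1): flips 1 -> legal
(2,4): flips 1 -> legal
(2,7): no bracket -> illegal
(3,1): flips 1 -> legal
(4,1): no bracket -> illegal
(4,2): no bracket -> illegal
(5,1): no bracket -> illegal
(5,2): no bracket -> illegal
(5,4): flips 1 -> legal
(5,6): no bracket -> illegal
(6,1): no bracket -> illegal
(6,3): flips 1 -> legal
(6,4): flips 1 -> legal
(6,6): flips 2 -> legal
(7,1): no bracket -> illegal
(7,2): no bracket -> illegal
(7,3): no bracket -> illegal
(7,4): no bracket -> illegal
(7,5): flips 2 -> legal
(7,6): no bracket -> illegal
W mobility = 14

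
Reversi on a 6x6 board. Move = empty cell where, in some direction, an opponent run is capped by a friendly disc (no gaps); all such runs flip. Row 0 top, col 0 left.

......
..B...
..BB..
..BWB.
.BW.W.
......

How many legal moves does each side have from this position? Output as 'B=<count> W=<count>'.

-- B to move --
(2,4): no bracket -> illegal
(3,1): no bracket -> illegal
(3,5): no bracket -> illegal
(4,3): flips 2 -> legal
(4,5): no bracket -> illegal
(5,1): no bracket -> illegal
(5,2): flips 1 -> legal
(5,3): no bracket -> illegal
(5,4): flips 1 -> legal
(5,5): flips 2 -> legal
B mobility = 4
-- W to move --
(0,1): no bracket -> illegal
(0,2): flips 3 -> legal
(0,3): no bracket -> illegal
(1,1): flips 1 -> legal
(1,3): flips 1 -> legal
(1,4): no bracket -> illegal
(2,1): no bracket -> illegal
(2,4): flips 1 -> legal
(2,5): no bracket -> illegal
(3,0): no bracket -> illegal
(3,1): flips 1 -> legal
(3,5): flips 1 -> legal
(4,0): flips 1 -> legal
(4,3): no bracket -> illegal
(4,5): no bracket -> illegal
(5,0): no bracket -> illegal
(5,1): no bracket -> illegal
(5,2): no bracket -> illegal
W mobility = 7

Answer: B=4 W=7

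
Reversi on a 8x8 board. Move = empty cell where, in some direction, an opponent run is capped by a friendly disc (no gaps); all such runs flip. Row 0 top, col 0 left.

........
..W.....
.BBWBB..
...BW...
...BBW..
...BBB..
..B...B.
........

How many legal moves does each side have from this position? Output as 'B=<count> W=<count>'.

Answer: B=6 W=11

Derivation:
-- B to move --
(0,1): no bracket -> illegal
(0,2): flips 1 -> legal
(0,3): flips 1 -> legal
(1,1): no bracket -> illegal
(1,3): flips 1 -> legal
(1,4): no bracket -> illegal
(3,2): no bracket -> illegal
(3,5): flips 2 -> legal
(3,6): flips 1 -> legal
(4,6): flips 1 -> legal
(5,6): no bracket -> illegal
B mobility = 6
-- W to move --
(1,0): no bracket -> illegal
(1,1): no bracket -> illegal
(1,3): no bracket -> illegal
(1,4): flips 1 -> legal
(1,5): no bracket -> illegal
(1,6): flips 1 -> legal
(2,0): flips 2 -> legal
(2,6): flips 2 -> legal
(3,0): flips 1 -> legal
(3,1): no bracket -> illegal
(3,2): flips 2 -> legal
(3,5): no bracket -> illegal
(3,6): no bracket -> illegal
(4,2): flips 2 -> legal
(4,6): no bracket -> illegal
(5,1): no bracket -> illegal
(5,2): flips 1 -> legal
(5,6): no bracket -> illegal
(5,7): no bracket -> illegal
(6,1): no bracket -> illegal
(6,3): flips 4 -> legal
(6,4): flips 2 -> legal
(6,5): flips 1 -> legal
(6,7): no bracket -> illegal
(7,1): no bracket -> illegal
(7,2): no bracket -> illegal
(7,3): no bracket -> illegal
(7,5): no bracket -> illegal
(7,6): no bracket -> illegal
(7,7): no bracket -> illegal
W mobility = 11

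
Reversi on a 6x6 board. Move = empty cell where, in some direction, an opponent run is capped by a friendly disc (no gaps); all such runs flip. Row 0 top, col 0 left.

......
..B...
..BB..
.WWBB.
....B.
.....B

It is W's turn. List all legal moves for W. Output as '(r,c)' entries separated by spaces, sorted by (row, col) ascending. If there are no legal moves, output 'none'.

Answer: (0,2) (1,3) (1,4) (3,5)

Derivation:
(0,1): no bracket -> illegal
(0,2): flips 2 -> legal
(0,3): no bracket -> illegal
(1,1): no bracket -> illegal
(1,3): flips 1 -> legal
(1,4): flips 1 -> legal
(2,1): no bracket -> illegal
(2,4): no bracket -> illegal
(2,5): no bracket -> illegal
(3,5): flips 2 -> legal
(4,2): no bracket -> illegal
(4,3): no bracket -> illegal
(4,5): no bracket -> illegal
(5,3): no bracket -> illegal
(5,4): no bracket -> illegal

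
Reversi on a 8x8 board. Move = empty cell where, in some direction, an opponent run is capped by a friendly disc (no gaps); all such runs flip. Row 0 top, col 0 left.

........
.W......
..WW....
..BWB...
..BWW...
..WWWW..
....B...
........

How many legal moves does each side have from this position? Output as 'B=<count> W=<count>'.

-- B to move --
(0,0): no bracket -> illegal
(0,1): no bracket -> illegal
(0,2): no bracket -> illegal
(1,0): no bracket -> illegal
(1,2): flips 2 -> legal
(1,3): no bracket -> illegal
(1,4): flips 1 -> legal
(2,0): no bracket -> illegal
(2,1): no bracket -> illegal
(2,4): flips 1 -> legal
(3,1): no bracket -> illegal
(3,5): no bracket -> illegal
(4,1): no bracket -> illegal
(4,5): flips 2 -> legal
(4,6): flips 1 -> legal
(5,1): no bracket -> illegal
(5,6): no bracket -> illegal
(6,1): flips 2 -> legal
(6,2): flips 1 -> legal
(6,3): no bracket -> illegal
(6,5): flips 2 -> legal
(6,6): no bracket -> illegal
B mobility = 8
-- W to move --
(2,1): flips 1 -> legal
(2,4): flips 1 -> legal
(2,5): flips 1 -> legal
(3,1): flips 2 -> legal
(3,5): flips 1 -> legal
(4,1): flips 2 -> legal
(4,5): flips 1 -> legal
(5,1): flips 1 -> legal
(6,3): no bracket -> illegal
(6,5): no bracket -> illegal
(7,3): flips 1 -> legal
(7,4): flips 1 -> legal
(7,5): flips 1 -> legal
W mobility = 11

Answer: B=8 W=11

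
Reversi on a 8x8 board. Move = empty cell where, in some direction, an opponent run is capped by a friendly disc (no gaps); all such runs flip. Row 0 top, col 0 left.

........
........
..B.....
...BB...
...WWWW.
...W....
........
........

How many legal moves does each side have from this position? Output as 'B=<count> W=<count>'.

-- B to move --
(3,2): no bracket -> illegal
(3,5): no bracket -> illegal
(3,6): no bracket -> illegal
(3,7): no bracket -> illegal
(4,2): no bracket -> illegal
(4,7): no bracket -> illegal
(5,2): flips 1 -> legal
(5,4): flips 1 -> legal
(5,5): flips 1 -> legal
(5,6): flips 1 -> legal
(5,7): no bracket -> illegal
(6,2): no bracket -> illegal
(6,3): flips 2 -> legal
(6,4): no bracket -> illegal
B mobility = 5
-- W to move --
(1,1): flips 2 -> legal
(1,2): no bracket -> illegal
(1,3): no bracket -> illegal
(2,1): no bracket -> illegal
(2,3): flips 2 -> legal
(2,4): flips 1 -> legal
(2,5): flips 1 -> legal
(3,1): no bracket -> illegal
(3,2): no bracket -> illegal
(3,5): no bracket -> illegal
(4,2): no bracket -> illegal
W mobility = 4

Answer: B=5 W=4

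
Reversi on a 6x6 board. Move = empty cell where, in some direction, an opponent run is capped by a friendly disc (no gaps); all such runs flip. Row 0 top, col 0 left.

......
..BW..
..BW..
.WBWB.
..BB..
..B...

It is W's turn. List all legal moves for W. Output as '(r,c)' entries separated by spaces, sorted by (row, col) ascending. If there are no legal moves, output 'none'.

(0,1): flips 1 -> legal
(0,2): no bracket -> illegal
(0,3): no bracket -> illegal
(1,1): flips 2 -> legal
(2,1): flips 1 -> legal
(2,4): no bracket -> illegal
(2,5): no bracket -> illegal
(3,5): flips 1 -> legal
(4,1): flips 1 -> legal
(4,4): no bracket -> illegal
(4,5): flips 1 -> legal
(5,1): flips 1 -> legal
(5,3): flips 2 -> legal
(5,4): no bracket -> illegal

Answer: (0,1) (1,1) (2,1) (3,5) (4,1) (4,5) (5,1) (5,3)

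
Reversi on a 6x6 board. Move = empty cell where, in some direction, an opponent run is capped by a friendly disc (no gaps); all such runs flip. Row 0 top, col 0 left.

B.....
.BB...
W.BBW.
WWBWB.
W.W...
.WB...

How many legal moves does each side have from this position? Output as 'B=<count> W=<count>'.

Answer: B=5 W=6

Derivation:
-- B to move --
(1,0): no bracket -> illegal
(1,3): no bracket -> illegal
(1,4): flips 1 -> legal
(1,5): no bracket -> illegal
(2,1): no bracket -> illegal
(2,5): flips 1 -> legal
(3,5): no bracket -> illegal
(4,1): no bracket -> illegal
(4,3): flips 1 -> legal
(4,4): flips 1 -> legal
(5,0): flips 1 -> legal
(5,3): no bracket -> illegal
B mobility = 5
-- W to move --
(0,1): no bracket -> illegal
(0,2): flips 4 -> legal
(0,3): no bracket -> illegal
(1,0): no bracket -> illegal
(1,3): flips 2 -> legal
(1,4): no bracket -> illegal
(2,1): flips 2 -> legal
(2,5): no bracket -> illegal
(3,5): flips 1 -> legal
(4,1): no bracket -> illegal
(4,3): no bracket -> illegal
(4,4): flips 1 -> legal
(4,5): no bracket -> illegal
(5,3): flips 1 -> legal
W mobility = 6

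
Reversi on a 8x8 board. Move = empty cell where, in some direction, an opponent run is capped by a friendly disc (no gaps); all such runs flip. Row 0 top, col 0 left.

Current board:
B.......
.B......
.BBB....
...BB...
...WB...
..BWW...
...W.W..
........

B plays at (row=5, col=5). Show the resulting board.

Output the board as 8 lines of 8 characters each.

Answer: B.......
.B......
.BBB....
...BB...
...WB...
..BBBB..
...W.W..
........

Derivation:
Place B at (5,5); scan 8 dirs for brackets.
Dir NW: first cell 'B' (not opp) -> no flip
Dir N: first cell '.' (not opp) -> no flip
Dir NE: first cell '.' (not opp) -> no flip
Dir W: opp run (5,4) (5,3) capped by B -> flip
Dir E: first cell '.' (not opp) -> no flip
Dir SW: first cell '.' (not opp) -> no flip
Dir S: opp run (6,5), next='.' -> no flip
Dir SE: first cell '.' (not opp) -> no flip
All flips: (5,3) (5,4)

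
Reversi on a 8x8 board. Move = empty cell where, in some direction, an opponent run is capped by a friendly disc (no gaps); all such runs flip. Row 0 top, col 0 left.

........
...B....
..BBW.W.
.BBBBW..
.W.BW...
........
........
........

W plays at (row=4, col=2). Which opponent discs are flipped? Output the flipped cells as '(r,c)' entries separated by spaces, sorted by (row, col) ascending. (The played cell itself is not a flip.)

Dir NW: opp run (3,1), next='.' -> no flip
Dir N: opp run (3,2) (2,2), next='.' -> no flip
Dir NE: opp run (3,3) capped by W -> flip
Dir W: first cell 'W' (not opp) -> no flip
Dir E: opp run (4,3) capped by W -> flip
Dir SW: first cell '.' (not opp) -> no flip
Dir S: first cell '.' (not opp) -> no flip
Dir SE: first cell '.' (not opp) -> no flip

Answer: (3,3) (4,3)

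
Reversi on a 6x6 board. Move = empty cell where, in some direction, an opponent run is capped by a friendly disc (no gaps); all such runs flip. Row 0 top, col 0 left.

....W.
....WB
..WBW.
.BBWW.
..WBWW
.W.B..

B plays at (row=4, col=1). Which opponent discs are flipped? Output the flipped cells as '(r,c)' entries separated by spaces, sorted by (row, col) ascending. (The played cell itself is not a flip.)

Answer: (4,2)

Derivation:
Dir NW: first cell '.' (not opp) -> no flip
Dir N: first cell 'B' (not opp) -> no flip
Dir NE: first cell 'B' (not opp) -> no flip
Dir W: first cell '.' (not opp) -> no flip
Dir E: opp run (4,2) capped by B -> flip
Dir SW: first cell '.' (not opp) -> no flip
Dir S: opp run (5,1), next=edge -> no flip
Dir SE: first cell '.' (not opp) -> no flip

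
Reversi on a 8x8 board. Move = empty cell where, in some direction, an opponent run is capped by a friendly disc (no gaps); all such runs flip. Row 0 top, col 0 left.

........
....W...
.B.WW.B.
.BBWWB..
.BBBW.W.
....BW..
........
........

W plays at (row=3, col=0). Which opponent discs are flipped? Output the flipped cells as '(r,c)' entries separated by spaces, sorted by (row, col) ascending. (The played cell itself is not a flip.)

Answer: (3,1) (3,2)

Derivation:
Dir NW: edge -> no flip
Dir N: first cell '.' (not opp) -> no flip
Dir NE: opp run (2,1), next='.' -> no flip
Dir W: edge -> no flip
Dir E: opp run (3,1) (3,2) capped by W -> flip
Dir SW: edge -> no flip
Dir S: first cell '.' (not opp) -> no flip
Dir SE: opp run (4,1), next='.' -> no flip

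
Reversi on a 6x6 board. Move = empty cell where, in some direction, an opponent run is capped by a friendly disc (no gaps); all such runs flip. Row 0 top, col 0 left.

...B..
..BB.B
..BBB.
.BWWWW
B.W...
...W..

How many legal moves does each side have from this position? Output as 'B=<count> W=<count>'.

Answer: B=6 W=6

Derivation:
-- B to move --
(2,1): no bracket -> illegal
(2,5): no bracket -> illegal
(4,1): flips 1 -> legal
(4,3): flips 1 -> legal
(4,4): flips 2 -> legal
(4,5): flips 1 -> legal
(5,1): flips 2 -> legal
(5,2): flips 2 -> legal
(5,4): no bracket -> illegal
B mobility = 6
-- W to move --
(0,1): flips 2 -> legal
(0,2): flips 4 -> legal
(0,4): no bracket -> illegal
(0,5): no bracket -> illegal
(1,1): flips 1 -> legal
(1,4): flips 2 -> legal
(2,0): flips 1 -> legal
(2,1): no bracket -> illegal
(2,5): no bracket -> illegal
(3,0): flips 1 -> legal
(4,1): no bracket -> illegal
(5,0): no bracket -> illegal
(5,1): no bracket -> illegal
W mobility = 6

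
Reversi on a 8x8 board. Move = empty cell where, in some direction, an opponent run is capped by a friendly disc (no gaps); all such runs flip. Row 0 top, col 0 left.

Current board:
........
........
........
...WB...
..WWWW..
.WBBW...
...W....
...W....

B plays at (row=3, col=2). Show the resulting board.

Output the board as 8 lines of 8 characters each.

Place B at (3,2); scan 8 dirs for brackets.
Dir NW: first cell '.' (not opp) -> no flip
Dir N: first cell '.' (not opp) -> no flip
Dir NE: first cell '.' (not opp) -> no flip
Dir W: first cell '.' (not opp) -> no flip
Dir E: opp run (3,3) capped by B -> flip
Dir SW: first cell '.' (not opp) -> no flip
Dir S: opp run (4,2) capped by B -> flip
Dir SE: opp run (4,3) (5,4), next='.' -> no flip
All flips: (3,3) (4,2)

Answer: ........
........
........
..BBB...
..BWWW..
.WBBW...
...W....
...W....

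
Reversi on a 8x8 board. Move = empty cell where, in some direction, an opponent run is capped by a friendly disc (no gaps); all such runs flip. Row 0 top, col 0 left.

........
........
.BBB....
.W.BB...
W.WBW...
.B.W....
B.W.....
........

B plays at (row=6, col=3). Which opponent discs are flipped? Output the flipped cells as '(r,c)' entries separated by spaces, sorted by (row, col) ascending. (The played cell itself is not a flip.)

Answer: (5,3)

Derivation:
Dir NW: first cell '.' (not opp) -> no flip
Dir N: opp run (5,3) capped by B -> flip
Dir NE: first cell '.' (not opp) -> no flip
Dir W: opp run (6,2), next='.' -> no flip
Dir E: first cell '.' (not opp) -> no flip
Dir SW: first cell '.' (not opp) -> no flip
Dir S: first cell '.' (not opp) -> no flip
Dir SE: first cell '.' (not opp) -> no flip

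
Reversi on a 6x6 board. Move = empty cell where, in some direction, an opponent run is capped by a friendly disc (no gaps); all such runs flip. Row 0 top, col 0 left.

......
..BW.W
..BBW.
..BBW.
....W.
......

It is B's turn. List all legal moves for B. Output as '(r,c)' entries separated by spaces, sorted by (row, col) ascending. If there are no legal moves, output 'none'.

Answer: (0,3) (0,4) (1,4) (2,5) (3,5) (4,5) (5,5)

Derivation:
(0,2): no bracket -> illegal
(0,3): flips 1 -> legal
(0,4): flips 1 -> legal
(0,5): no bracket -> illegal
(1,4): flips 1 -> legal
(2,5): flips 1 -> legal
(3,5): flips 1 -> legal
(4,3): no bracket -> illegal
(4,5): flips 1 -> legal
(5,3): no bracket -> illegal
(5,4): no bracket -> illegal
(5,5): flips 1 -> legal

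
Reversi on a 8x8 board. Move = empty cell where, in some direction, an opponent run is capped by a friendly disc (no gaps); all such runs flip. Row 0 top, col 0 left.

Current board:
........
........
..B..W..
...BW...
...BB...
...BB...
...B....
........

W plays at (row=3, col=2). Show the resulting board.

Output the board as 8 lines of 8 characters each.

Place W at (3,2); scan 8 dirs for brackets.
Dir NW: first cell '.' (not opp) -> no flip
Dir N: opp run (2,2), next='.' -> no flip
Dir NE: first cell '.' (not opp) -> no flip
Dir W: first cell '.' (not opp) -> no flip
Dir E: opp run (3,3) capped by W -> flip
Dir SW: first cell '.' (not opp) -> no flip
Dir S: first cell '.' (not opp) -> no flip
Dir SE: opp run (4,3) (5,4), next='.' -> no flip
All flips: (3,3)

Answer: ........
........
..B..W..
..WWW...
...BB...
...BB...
...B....
........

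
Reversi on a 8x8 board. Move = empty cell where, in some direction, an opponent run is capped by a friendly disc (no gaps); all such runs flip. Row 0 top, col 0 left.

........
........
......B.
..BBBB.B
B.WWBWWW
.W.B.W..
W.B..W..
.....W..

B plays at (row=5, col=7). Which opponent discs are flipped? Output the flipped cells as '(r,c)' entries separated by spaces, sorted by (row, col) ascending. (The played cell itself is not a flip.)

Dir NW: opp run (4,6) capped by B -> flip
Dir N: opp run (4,7) capped by B -> flip
Dir NE: edge -> no flip
Dir W: first cell '.' (not opp) -> no flip
Dir E: edge -> no flip
Dir SW: first cell '.' (not opp) -> no flip
Dir S: first cell '.' (not opp) -> no flip
Dir SE: edge -> no flip

Answer: (4,6) (4,7)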